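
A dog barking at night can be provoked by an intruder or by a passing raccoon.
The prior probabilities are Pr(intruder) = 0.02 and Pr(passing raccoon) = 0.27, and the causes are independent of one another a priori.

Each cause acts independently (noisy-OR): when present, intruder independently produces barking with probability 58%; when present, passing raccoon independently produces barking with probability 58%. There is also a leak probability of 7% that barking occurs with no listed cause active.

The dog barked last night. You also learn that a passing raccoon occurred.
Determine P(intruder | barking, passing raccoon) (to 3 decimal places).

Under noisy-OR, P(barking | causes) = 1 − (1−0.07)·∏(1−qᵢ) over the active causes.
Enumerate both values of intruder and weight by the priors:
  P(barking | passing raccoon) = 0.6094*0.98 + 0.835948*0.02
        = 0.597212 + 0.016719 = 0.613931
Keeping only the intruder-present terms gives 0.016719, so
  P(intruder | barking, passing raccoon) = 0.016719 / 0.613931 ≈ 0.027

P(intruder | barking, passing raccoon) ≈ 0.027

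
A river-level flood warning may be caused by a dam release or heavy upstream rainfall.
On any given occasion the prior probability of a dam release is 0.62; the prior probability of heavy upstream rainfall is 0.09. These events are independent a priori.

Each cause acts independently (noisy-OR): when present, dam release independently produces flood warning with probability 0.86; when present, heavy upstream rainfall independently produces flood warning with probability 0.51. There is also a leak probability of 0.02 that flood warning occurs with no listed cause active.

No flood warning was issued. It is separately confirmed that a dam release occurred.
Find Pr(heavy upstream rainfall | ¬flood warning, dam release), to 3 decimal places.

Pr(heavy upstream rainfall | ¬flood warning, dam release) ≈ 0.046

Under noisy-OR, P(flood warning | causes) = 1 − (1−0.02)·∏(1−qᵢ) over the active causes.
Enumerate both values of heavy upstream rainfall and weight by the priors:
  P(¬flood warning | dam release) = 0.1372·0.91 + 0.067228·0.09
        = 0.124852 + 0.006051 = 0.130903
Configurations with heavy upstream rainfall contribute 0.006051, so
  P(heavy upstream rainfall | ¬flood warning, dam release) = 0.006051 / 0.130903 ≈ 0.046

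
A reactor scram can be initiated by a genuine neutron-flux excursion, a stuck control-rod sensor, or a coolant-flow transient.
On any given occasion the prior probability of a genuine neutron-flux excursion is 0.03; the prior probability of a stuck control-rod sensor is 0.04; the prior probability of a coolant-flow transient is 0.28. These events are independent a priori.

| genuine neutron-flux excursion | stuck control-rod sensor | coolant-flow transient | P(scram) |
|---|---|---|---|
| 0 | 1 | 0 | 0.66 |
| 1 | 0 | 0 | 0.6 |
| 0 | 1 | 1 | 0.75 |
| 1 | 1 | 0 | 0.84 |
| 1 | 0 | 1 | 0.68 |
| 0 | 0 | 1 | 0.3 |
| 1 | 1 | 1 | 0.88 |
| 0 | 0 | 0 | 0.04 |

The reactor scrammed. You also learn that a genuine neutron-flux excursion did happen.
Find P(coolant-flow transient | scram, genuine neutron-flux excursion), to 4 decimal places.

P(coolant-flow transient | scram, genuine neutron-flux excursion) ≈ 0.3050

P(scram | genuine neutron-flux excursion) = 0.6*0.96*0.72 + 0.68*0.96*0.28 + 0.84*0.04*0.72 + 0.88*0.04*0.28 = 0.414720 + 0.182784 + 0.024192 + 0.009856 = 0.631552
Restricting to configurations with coolant-flow transient present: 0.182784 + 0.009856 = 0.192640.
Hence the posterior is 0.192640/0.631552 ≈ 0.3050.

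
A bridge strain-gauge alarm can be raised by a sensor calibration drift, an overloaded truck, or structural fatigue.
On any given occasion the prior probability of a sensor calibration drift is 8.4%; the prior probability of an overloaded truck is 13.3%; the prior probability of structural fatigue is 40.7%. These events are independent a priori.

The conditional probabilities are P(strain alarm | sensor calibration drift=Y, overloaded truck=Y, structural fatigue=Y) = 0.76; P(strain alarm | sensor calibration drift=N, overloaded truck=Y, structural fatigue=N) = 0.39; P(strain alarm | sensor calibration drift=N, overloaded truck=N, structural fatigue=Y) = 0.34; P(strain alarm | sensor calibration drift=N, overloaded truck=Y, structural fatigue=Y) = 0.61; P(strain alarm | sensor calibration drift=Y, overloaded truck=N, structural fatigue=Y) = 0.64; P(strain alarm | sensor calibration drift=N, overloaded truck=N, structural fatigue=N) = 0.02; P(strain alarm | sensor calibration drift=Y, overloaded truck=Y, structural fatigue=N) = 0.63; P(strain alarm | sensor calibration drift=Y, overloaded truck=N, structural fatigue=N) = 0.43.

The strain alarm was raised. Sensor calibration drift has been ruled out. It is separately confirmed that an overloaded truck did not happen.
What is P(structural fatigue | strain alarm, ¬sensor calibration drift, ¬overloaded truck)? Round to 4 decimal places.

P(strain alarm | ¬sensor calibration drift, ¬overloaded truck) = 0.02×0.593 + 0.34×0.407 = 0.011860 + 0.138380 = 0.150240
Restricting to configurations with structural fatigue present: 0.34×0.407 = 0.138380.
So P(structural fatigue | strain alarm, ¬sensor calibration drift, ¬overloaded truck) = 0.138380/0.150240 ≈ 0.9211.

P(structural fatigue | strain alarm, ¬sensor calibration drift, ¬overloaded truck) ≈ 0.9211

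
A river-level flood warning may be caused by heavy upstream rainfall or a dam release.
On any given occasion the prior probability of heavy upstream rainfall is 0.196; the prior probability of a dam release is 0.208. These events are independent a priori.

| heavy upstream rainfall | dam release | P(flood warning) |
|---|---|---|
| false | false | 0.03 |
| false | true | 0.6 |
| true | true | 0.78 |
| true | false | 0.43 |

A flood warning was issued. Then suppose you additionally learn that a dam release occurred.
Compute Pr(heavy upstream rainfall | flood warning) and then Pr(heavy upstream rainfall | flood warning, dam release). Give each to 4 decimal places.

For the numerator, keep only heavy upstream rainfall=true terms: 0.066750 + 0.031799 = 0.098549
Normalizer over all consistent configurations: 0.03·0.804·0.792 + 0.6·0.804·0.208 + 0.43·0.196·0.792 + 0.78·0.196·0.208 = 0.217991
Posterior = 0.098549 / 0.217991 ≈ 0.4521

With the extra evidence:
By total probability over both values of heavy upstream rainfall:
  P(flood warning | dam release) = 0.6×0.804 + 0.78×0.196
        = 0.482400 + 0.152880 = 0.635280
The terms with heavy upstream rainfall present sum to 0.152880, so
  P(heavy upstream rainfall | flood warning, dam release) = 0.152880 / 0.635280 ≈ 0.2406

Pr(heavy upstream rainfall | flood warning) ≈ 0.4521; Pr(heavy upstream rainfall | flood warning, dam release) ≈ 0.2406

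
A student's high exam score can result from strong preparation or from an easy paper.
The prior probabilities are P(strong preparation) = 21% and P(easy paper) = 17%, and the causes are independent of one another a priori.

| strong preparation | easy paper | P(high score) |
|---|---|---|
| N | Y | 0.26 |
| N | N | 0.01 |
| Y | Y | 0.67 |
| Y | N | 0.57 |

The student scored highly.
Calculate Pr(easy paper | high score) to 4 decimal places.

Pr(easy paper | high score) ≈ 0.3571

Sum P(high score|·) weighted by the priors over the 4 (strong preparation, easy paper) configurations:
  P(high score) = 0.01*0.79*0.83 + 0.26*0.79*0.17 + 0.57*0.21*0.83 + 0.67*0.21*0.17
        = 0.006557 + 0.034918 + 0.099351 + 0.023919 = 0.164745
The terms with easy paper present sum to 0.058837, so
  P(easy paper | high score) = 0.058837 / 0.164745 ≈ 0.3571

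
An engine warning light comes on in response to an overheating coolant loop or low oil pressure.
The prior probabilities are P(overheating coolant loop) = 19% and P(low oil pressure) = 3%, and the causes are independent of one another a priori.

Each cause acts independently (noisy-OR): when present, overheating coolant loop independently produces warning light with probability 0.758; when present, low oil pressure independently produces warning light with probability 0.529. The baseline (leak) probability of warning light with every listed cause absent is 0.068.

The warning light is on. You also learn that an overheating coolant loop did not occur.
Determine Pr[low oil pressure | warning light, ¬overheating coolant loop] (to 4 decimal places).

Pr[low oil pressure | warning light, ¬overheating coolant loop] ≈ 0.2033

Under noisy-OR, P(warning light | causes) = 1 − (1−0.068)·∏(1−qᵢ) over the active causes.
Sum P(warning light|·) weighted by the priors over both values of low oil pressure:
  P(warning light | ¬overheating coolant loop) = 0.068·0.97 + 0.561028·0.03
        = 0.065960 + 0.016831 = 0.082791
Keeping only the low oil pressure-present terms gives 0.016831, so
  P(low oil pressure | warning light, ¬overheating coolant loop) = 0.016831 / 0.082791 ≈ 0.2033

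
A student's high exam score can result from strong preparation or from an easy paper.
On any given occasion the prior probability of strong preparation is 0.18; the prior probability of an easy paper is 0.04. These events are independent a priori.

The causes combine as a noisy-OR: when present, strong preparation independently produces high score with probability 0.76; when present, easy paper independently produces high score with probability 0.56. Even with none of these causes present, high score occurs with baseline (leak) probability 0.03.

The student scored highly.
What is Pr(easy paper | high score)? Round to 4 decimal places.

Under noisy-OR, P(high score | causes) = 1 − (1−0.03)·∏(1−qᵢ) over the active causes.
P(high score) = 0.03·0.82·0.96 + 0.5732·0.82·0.04 + 0.7672·0.18·0.96 + 0.897568·0.18·0.04 = 0.023616 + 0.018801 + 0.132572 + 0.006462 = 0.181451
Restricting to configurations with easy paper present: 0.018801 + 0.006462 = 0.025263.
P(easy paper | high score) = 0.025263 / 0.181451 ≈ 0.1392

Pr(easy paper | high score) ≈ 0.1392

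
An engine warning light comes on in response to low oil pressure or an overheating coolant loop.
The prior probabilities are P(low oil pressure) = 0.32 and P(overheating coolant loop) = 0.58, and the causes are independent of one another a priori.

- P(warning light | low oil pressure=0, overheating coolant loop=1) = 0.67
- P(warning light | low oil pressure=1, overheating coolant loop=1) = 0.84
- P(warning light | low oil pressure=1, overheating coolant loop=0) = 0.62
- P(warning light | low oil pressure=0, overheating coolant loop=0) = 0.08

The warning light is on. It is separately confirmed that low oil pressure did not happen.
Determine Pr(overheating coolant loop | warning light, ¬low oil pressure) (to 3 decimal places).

P(warning light | ¬low oil pressure) = 0.08·0.42 + 0.67·0.58 = 0.033600 + 0.388600 = 0.422200
Of this, 0.388600 comes from 0.67·0.58 (the overheating coolant loop=true cases).
P(overheating coolant loop | warning light, ¬low oil pressure) = 0.388600 / 0.422200 ≈ 0.920

Pr(overheating coolant loop | warning light, ¬low oil pressure) ≈ 0.920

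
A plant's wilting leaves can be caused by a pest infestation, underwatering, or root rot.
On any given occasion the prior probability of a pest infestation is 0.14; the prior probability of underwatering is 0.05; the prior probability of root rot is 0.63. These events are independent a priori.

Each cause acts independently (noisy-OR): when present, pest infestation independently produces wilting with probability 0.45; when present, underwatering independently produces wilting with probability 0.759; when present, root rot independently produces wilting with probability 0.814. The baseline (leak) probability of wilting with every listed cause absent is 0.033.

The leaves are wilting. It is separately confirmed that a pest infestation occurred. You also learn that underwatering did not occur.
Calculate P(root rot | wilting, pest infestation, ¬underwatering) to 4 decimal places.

Under noisy-OR, P(wilting | causes) = 1 − (1−0.033)·∏(1−qᵢ) over the active causes.
Numerator (weight on configurations with root rot): 0.901076×0.63 = 0.567678
The normalizing constant is 0.46815×0.37 + 0.901076×0.63 = 0.740893
P(root rot | wilting, pest infestation, ¬underwatering) = 0.567678/0.740893 ≈ 0.7662

P(root rot | wilting, pest infestation, ¬underwatering) ≈ 0.7662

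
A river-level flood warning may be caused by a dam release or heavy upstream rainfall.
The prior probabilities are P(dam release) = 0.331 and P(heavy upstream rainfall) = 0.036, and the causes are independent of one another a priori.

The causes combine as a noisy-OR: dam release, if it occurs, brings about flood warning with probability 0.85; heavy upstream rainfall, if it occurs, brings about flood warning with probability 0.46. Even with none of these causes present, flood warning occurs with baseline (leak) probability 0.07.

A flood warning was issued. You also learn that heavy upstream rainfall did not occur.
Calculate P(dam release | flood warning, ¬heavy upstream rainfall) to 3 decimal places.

Under noisy-OR, P(flood warning | causes) = 1 − (1−0.07)·∏(1−qᵢ) over the active causes.
P(flood warning | ¬heavy upstream rainfall) = 0.07*0.669 + 0.8605*0.331 = 0.046830 + 0.284826 = 0.331656
The dam release-present share is 0.8605*0.331 = 0.284826.
Hence the posterior is 0.284826/0.331656 ≈ 0.859.

P(dam release | flood warning, ¬heavy upstream rainfall) ≈ 0.859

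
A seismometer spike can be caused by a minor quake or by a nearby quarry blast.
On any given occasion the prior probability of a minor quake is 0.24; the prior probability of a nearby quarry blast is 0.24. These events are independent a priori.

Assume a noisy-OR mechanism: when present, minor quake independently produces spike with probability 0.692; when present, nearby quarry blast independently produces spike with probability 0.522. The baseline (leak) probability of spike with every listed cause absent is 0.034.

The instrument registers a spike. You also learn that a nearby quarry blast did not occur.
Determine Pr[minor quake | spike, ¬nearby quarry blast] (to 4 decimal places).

Pr[minor quake | spike, ¬nearby quarry blast] ≈ 0.8671

Under noisy-OR, P(spike | causes) = 1 − (1−0.034)·∏(1−qᵢ) over the active causes.
P(spike | ¬nearby quarry blast) = 0.034×0.76 + 0.702472×0.24 = 0.025840 + 0.168593 = 0.194433
Restricting to configurations with minor quake present: 0.702472×0.24 = 0.168593.
P(minor quake | spike, ¬nearby quarry blast) = 0.168593 / 0.194433 ≈ 0.8671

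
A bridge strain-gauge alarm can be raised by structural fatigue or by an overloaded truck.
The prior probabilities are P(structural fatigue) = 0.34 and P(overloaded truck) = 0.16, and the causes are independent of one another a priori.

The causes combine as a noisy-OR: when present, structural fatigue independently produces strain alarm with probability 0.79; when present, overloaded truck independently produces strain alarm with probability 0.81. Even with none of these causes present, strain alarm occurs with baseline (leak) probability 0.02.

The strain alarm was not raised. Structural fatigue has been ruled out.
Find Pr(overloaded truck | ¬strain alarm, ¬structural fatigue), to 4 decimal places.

Pr(overloaded truck | ¬strain alarm, ¬structural fatigue) ≈ 0.0349

Under noisy-OR, P(strain alarm | causes) = 1 − (1−0.02)·∏(1−qᵢ) over the active causes.
P(¬strain alarm | ¬structural fatigue) = 0.98·0.84 + 0.1862·0.16 = 0.823200 + 0.029792 = 0.852992
Restricting to configurations with overloaded truck present: 0.1862·0.16 = 0.029792.
P(overloaded truck | ¬strain alarm, ¬structural fatigue) = 0.029792 / 0.852992 ≈ 0.0349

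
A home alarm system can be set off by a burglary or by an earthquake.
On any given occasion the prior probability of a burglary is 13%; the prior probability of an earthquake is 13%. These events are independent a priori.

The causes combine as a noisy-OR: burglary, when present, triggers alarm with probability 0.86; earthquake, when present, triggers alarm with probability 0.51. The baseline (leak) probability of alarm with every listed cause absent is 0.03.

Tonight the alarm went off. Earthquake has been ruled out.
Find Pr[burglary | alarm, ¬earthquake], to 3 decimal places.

Pr[burglary | alarm, ¬earthquake] ≈ 0.811

Under noisy-OR, P(alarm | causes) = 1 − (1−0.03)·∏(1−qᵢ) over the active causes.
For the numerator, keep only burglary=true terms: 0.8642×0.13 = 0.112346
The normalizing constant is 0.03×0.87 + 0.8642×0.13 = 0.138446
Posterior = 0.112346 / 0.138446 ≈ 0.811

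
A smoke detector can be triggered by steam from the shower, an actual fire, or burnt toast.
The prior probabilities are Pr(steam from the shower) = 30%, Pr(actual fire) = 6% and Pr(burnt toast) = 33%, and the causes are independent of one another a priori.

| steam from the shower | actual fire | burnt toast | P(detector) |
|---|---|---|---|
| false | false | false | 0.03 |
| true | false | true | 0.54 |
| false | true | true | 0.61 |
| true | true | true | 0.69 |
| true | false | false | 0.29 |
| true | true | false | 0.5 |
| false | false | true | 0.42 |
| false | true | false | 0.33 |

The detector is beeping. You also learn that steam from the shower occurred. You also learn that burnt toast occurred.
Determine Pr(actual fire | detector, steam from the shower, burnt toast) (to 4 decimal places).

Weight on actual fire=true, given the evidence: 0.69*0.06 = 0.041400
Normalizer over all consistent configurations: 0.54*0.94 + 0.69*0.06 = 0.549000
Posterior = 0.041400 / 0.549000 ≈ 0.0754

Pr(actual fire | detector, steam from the shower, burnt toast) ≈ 0.0754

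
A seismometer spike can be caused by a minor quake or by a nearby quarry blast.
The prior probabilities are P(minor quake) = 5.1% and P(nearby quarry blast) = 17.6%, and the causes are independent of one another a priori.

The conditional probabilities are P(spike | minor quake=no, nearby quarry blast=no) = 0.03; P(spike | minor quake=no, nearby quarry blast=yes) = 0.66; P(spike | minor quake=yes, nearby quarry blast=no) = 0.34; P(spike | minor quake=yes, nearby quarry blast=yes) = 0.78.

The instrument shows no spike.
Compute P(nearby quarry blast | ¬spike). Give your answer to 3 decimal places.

P(nearby quarry blast | ¬spike) ≈ 0.070

Enumerate the 4 (minor quake, nearby quarry blast) configurations and weight by the priors:
  P(¬spike) = 0.97×0.949×0.824 + 0.34×0.949×0.176 + 0.66×0.051×0.824 + 0.22×0.051×0.176
        = 0.758517 + 0.056788 + 0.027736 + 0.001975 = 0.845016
Configurations with nearby quarry blast contribute 0.058763, so
  P(nearby quarry blast | ¬spike) = 0.058763 / 0.845016 ≈ 0.070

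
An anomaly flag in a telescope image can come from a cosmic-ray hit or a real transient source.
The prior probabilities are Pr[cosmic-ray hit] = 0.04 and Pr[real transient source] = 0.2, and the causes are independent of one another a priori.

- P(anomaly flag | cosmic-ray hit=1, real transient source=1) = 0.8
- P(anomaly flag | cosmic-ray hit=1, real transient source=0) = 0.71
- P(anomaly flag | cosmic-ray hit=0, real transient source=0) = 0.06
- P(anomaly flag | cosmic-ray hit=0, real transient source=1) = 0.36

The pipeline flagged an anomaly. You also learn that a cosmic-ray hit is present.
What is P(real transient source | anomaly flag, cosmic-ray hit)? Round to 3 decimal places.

P(real transient source | anomaly flag, cosmic-ray hit) ≈ 0.220

By total probability over both values of real transient source:
  P(anomaly flag | cosmic-ray hit) = 0.71·0.8 + 0.8·0.2
        = 0.568000 + 0.160000 = 0.728000
Configurations with real transient source contribute 0.160000, so
  P(real transient source | anomaly flag, cosmic-ray hit) = 0.160000 / 0.728000 ≈ 0.220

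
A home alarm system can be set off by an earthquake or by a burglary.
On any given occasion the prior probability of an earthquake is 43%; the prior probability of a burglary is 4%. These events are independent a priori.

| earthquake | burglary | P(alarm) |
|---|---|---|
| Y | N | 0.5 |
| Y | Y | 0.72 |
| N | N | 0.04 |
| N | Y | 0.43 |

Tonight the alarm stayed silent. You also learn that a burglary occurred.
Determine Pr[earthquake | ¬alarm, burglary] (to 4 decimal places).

P(¬alarm | burglary) = 0.57×0.57 + 0.28×0.43 = 0.324900 + 0.120400 = 0.445300
The earthquake-present share is 0.28×0.43 = 0.120400.
Hence the posterior is 0.120400/0.445300 ≈ 0.2704.

Pr[earthquake | ¬alarm, burglary] ≈ 0.2704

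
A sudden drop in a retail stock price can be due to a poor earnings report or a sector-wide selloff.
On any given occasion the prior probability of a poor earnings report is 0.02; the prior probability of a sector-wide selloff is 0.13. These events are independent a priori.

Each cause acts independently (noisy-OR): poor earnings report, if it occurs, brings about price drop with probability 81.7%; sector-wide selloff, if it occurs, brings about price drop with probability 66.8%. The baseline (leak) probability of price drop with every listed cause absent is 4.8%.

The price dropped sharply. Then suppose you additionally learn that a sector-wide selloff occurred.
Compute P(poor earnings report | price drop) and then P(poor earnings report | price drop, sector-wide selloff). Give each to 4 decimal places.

Under noisy-OR, P(price drop | causes) = 1 − (1−0.048)·∏(1−qᵢ) over the active causes.
Sum P(price drop|·) weighted by the priors over the 4 (poor earnings report, sector-wide selloff) configurations:
  P(price drop) = 0.048×0.98×0.87 + 0.683936×0.98×0.13 + 0.825784×0.02×0.87 + 0.94216×0.02×0.13
        = 0.040925 + 0.087133 + 0.014369 + 0.002450 = 0.144877
The terms with poor earnings report present sum to 0.016819, so
  P(poor earnings report | price drop) = 0.016819 / 0.144877 ≈ 0.1161

Now condition on the additional information:
Numerator (weight on configurations with poor earnings report): 0.94216×0.02 = 0.018843
Normalizer over all consistent configurations: 0.683936×0.98 + 0.94216×0.02 = 0.689100
Posterior = 0.018843 / 0.689100 ≈ 0.0273

P(poor earnings report | price drop) ≈ 0.1161; P(poor earnings report | price drop, sector-wide selloff) ≈ 0.0273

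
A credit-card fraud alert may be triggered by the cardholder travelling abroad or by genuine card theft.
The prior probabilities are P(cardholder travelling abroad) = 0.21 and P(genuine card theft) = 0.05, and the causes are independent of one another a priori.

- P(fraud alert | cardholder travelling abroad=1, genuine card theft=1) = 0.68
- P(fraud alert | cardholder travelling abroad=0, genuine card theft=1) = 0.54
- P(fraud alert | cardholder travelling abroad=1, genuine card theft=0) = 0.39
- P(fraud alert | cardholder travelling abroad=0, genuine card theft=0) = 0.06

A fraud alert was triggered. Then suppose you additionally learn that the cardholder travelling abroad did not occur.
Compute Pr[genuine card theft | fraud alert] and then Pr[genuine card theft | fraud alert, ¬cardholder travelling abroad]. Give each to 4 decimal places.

Pr[genuine card theft | fraud alert] ≈ 0.1882; Pr[genuine card theft | fraud alert, ¬cardholder travelling abroad] ≈ 0.3214

P(fraud alert) = 0.06·0.79·0.95 + 0.54·0.79·0.05 + 0.39·0.21·0.95 + 0.68·0.21·0.05 = 0.045030 + 0.021330 + 0.077805 + 0.007140 = 0.151305
The genuine card theft-present share is 0.021330 + 0.007140 = 0.028470.
P(genuine card theft | fraud alert) = 0.028470 / 0.151305 ≈ 0.1882

Now also conditioning on cardholder travelling abroad≠true:
P(fraud alert | ¬cardholder travelling abroad) = 0.06*0.95 + 0.54*0.05 = 0.057000 + 0.027000 = 0.084000
Restricting to configurations with genuine card theft present: 0.54*0.05 = 0.027000.
Hence the posterior is 0.027000/0.084000 ≈ 0.3214.
With cardholder travelling abroad excluded, genuine card theft must carry more of the explanatory weight for the fraud alert.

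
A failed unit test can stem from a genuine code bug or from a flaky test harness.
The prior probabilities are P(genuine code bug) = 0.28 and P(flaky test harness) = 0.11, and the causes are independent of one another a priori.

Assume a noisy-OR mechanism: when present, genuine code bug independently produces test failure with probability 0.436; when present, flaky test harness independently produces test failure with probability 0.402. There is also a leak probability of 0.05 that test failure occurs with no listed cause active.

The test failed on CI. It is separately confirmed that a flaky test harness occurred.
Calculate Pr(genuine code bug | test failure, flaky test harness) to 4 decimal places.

Pr(genuine code bug | test failure, flaky test harness) ≈ 0.3796

Under noisy-OR, P(test failure | causes) = 1 − (1−0.05)·∏(1−qᵢ) over the active causes.
Weight on genuine code bug=true, given the evidence: 0.679592×0.28 = 0.190286
The normalizing constant is 0.4319×0.72 + 0.679592×0.28 = 0.501254
Posterior = 0.190286 / 0.501254 ≈ 0.3796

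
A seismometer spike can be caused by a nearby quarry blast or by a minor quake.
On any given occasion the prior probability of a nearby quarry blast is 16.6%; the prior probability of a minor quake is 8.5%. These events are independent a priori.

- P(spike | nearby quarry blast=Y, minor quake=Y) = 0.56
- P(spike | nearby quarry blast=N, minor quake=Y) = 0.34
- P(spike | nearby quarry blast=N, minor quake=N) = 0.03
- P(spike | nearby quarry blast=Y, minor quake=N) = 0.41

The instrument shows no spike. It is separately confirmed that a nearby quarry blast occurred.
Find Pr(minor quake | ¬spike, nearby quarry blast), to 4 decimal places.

Numerator (weight on configurations with minor quake): 0.44·0.085 = 0.037400
The normalizing constant is 0.59·0.915 + 0.44·0.085 = 0.577250
Posterior = 0.037400 / 0.577250 ≈ 0.0648

Pr(minor quake | ¬spike, nearby quarry blast) ≈ 0.0648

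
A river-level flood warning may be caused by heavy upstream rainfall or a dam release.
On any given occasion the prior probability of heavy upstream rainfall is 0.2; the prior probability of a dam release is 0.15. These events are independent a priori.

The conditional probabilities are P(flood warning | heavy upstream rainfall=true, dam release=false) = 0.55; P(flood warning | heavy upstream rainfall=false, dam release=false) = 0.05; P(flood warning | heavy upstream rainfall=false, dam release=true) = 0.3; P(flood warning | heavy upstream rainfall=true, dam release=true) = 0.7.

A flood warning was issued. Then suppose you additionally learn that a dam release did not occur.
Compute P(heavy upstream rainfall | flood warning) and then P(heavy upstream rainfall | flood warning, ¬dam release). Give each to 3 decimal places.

P(heavy upstream rainfall | flood warning) ≈ 0.621; P(heavy upstream rainfall | flood warning, ¬dam release) ≈ 0.733

Enumerate the 4 (heavy upstream rainfall, dam release) configurations and weight by the priors:
  P(flood warning) = 0.05·0.8·0.85 + 0.3·0.8·0.15 + 0.55·0.2·0.85 + 0.7·0.2·0.15
        = 0.034000 + 0.036000 + 0.093500 + 0.021000 = 0.184500
Configurations with heavy upstream rainfall contribute 0.114500, so
  P(heavy upstream rainfall | flood warning) = 0.114500 / 0.184500 ≈ 0.621

Now condition on the additional information:
For the numerator, keep only heavy upstream rainfall=true terms: 0.55*0.2 = 0.110000
Normalizer over all consistent configurations: 0.05*0.8 + 0.55*0.2 = 0.150000
P(heavy upstream rainfall | flood warning, ¬dam release) = 0.110000/0.150000 ≈ 0.733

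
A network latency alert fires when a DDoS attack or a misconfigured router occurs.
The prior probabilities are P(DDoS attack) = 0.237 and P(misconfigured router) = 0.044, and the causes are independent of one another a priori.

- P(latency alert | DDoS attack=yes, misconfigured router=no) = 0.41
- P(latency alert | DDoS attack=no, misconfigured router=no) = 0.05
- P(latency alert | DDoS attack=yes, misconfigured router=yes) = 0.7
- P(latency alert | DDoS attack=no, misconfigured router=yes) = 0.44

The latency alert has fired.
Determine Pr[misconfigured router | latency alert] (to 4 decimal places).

Pr[misconfigured router | latency alert] ≈ 0.1457

Enumerate the 4 (DDoS attack, misconfigured router) configurations and weight by the priors:
  P(latency alert) = 0.05*0.763*0.956 + 0.44*0.763*0.044 + 0.41*0.237*0.956 + 0.7*0.237*0.044
        = 0.036471 + 0.014772 + 0.092895 + 0.007300 = 0.151438
Configurations with misconfigured router contribute 0.022072, so
  P(misconfigured router | latency alert) = 0.022072 / 0.151438 ≈ 0.1457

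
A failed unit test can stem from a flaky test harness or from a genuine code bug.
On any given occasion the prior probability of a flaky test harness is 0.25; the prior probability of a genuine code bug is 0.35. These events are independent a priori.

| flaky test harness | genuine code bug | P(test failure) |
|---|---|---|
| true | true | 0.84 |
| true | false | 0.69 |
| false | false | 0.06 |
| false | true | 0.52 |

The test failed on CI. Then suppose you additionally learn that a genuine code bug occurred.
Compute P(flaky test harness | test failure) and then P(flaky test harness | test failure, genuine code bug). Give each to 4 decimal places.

P(flaky test harness | test failure) ≈ 0.5283; P(flaky test harness | test failure, genuine code bug) ≈ 0.3500

Numerator (weight on configurations with flaky test harness): 0.112125 + 0.073500 = 0.185625
Normalizer over all consistent configurations: 0.06×0.75×0.65 + 0.52×0.75×0.35 + 0.69×0.25×0.65 + 0.84×0.25×0.35 = 0.351375
P(flaky test harness | test failure) = 0.185625/0.351375 ≈ 0.5283

Now condition on the additional information:
Enumerate both values of flaky test harness and weight by the priors:
  P(test failure | genuine code bug) = 0.52*0.75 + 0.84*0.25
        = 0.390000 + 0.210000 = 0.600000
Keeping only the flaky test harness-present terms gives 0.210000, so
  P(flaky test harness | test failure, genuine code bug) = 0.210000 / 0.600000 ≈ 0.3500
Conditioning on genuine code bug lowers the posterior on flaky test harness: the classic explaining-away effect in a common-effect structure.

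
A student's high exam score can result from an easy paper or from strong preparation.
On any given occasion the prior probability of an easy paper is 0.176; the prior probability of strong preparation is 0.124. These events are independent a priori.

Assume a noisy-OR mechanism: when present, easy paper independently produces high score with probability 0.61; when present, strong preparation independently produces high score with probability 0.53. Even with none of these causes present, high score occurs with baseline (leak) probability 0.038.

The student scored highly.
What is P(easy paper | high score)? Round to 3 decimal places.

P(easy paper | high score) ≈ 0.578

Under noisy-OR, P(high score | causes) = 1 − (1−0.038)·∏(1−qᵢ) over the active causes.
P(high score) = 0.038×0.824×0.876 + 0.54786×0.824×0.124 + 0.62482×0.176×0.876 + 0.823665×0.176×0.124 = 0.027429 + 0.055978 + 0.096332 + 0.017976 = 0.197715
Of this, 0.114308 comes from 0.096332 + 0.017976 (the easy paper=true cases).
Hence the posterior is 0.114308/0.197715 ≈ 0.578.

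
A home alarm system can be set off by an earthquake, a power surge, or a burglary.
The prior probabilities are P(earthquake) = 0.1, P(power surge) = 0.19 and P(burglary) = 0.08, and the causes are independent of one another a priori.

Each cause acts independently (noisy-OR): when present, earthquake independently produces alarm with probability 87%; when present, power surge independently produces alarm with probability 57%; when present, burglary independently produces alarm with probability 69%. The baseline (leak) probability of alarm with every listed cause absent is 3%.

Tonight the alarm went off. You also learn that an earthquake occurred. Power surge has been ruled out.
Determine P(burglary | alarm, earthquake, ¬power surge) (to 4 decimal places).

P(burglary | alarm, earthquake, ¬power surge) ≈ 0.0873

Under noisy-OR, P(alarm | causes) = 1 − (1−0.03)·∏(1−qᵢ) over the active causes.
Weight on burglary=true, given the evidence: 0.960909*0.08 = 0.076873
The normalizing constant is 0.8739*0.92 + 0.960909*0.08 = 0.880861
P(burglary | alarm, earthquake, ¬power surge) = 0.076873/0.880861 ≈ 0.0873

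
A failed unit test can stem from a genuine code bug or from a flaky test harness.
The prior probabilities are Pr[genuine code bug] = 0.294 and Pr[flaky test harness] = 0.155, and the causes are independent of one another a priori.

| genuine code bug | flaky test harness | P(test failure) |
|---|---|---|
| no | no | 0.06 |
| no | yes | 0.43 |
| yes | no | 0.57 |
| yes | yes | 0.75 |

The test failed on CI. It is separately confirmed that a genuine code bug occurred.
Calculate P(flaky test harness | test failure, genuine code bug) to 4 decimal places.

By total probability over both values of flaky test harness:
  P(test failure | genuine code bug) = 0.57*0.845 + 0.75*0.155
        = 0.481650 + 0.116250 = 0.597900
Configurations with flaky test harness contribute 0.116250, so
  P(flaky test harness | test failure, genuine code bug) = 0.116250 / 0.597900 ≈ 0.1944

P(flaky test harness | test failure, genuine code bug) ≈ 0.1944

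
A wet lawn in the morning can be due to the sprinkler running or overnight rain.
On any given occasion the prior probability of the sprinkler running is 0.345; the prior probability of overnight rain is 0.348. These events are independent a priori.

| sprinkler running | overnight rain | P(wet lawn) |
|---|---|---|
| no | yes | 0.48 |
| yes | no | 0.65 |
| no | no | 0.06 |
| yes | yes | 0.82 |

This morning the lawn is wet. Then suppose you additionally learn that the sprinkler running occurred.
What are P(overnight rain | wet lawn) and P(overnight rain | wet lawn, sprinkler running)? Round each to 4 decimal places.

P(overnight rain | wet lawn) ≈ 0.5474; P(overnight rain | wet lawn, sprinkler running) ≈ 0.4024

For the numerator, keep only overnight rain=true terms: 0.109411 + 0.098449 = 0.207860
Normalizer over all consistent configurations: 0.06×0.655×0.652 + 0.48×0.655×0.348 + 0.65×0.345×0.652 + 0.82×0.345×0.348 = 0.379695
Posterior = 0.207860 / 0.379695 ≈ 0.5474

Now also conditioning on sprinkler running=true:
For the numerator, keep only overnight rain=true terms: 0.82*0.348 = 0.285360
The normalizing constant is 0.65*0.652 + 0.82*0.348 = 0.709160
P(overnight rain | wet lawn, sprinkler running) = 0.285360/0.709160 ≈ 0.4024
— sprinkler running explains away the evidence for overnight rain.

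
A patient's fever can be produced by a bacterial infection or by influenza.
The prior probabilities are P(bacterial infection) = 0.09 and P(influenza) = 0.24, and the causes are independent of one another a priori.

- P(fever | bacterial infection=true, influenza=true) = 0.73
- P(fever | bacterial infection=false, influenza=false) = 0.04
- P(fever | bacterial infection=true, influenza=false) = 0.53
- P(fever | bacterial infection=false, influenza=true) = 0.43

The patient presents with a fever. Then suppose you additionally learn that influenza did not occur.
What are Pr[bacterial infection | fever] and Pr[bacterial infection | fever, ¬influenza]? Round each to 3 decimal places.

Numerator (weight on configurations with bacterial infection): 0.036252 + 0.015768 = 0.052020
Denominator P(fever): 0.04·0.91·0.76 + 0.43·0.91·0.24 + 0.53·0.09·0.76 + 0.73·0.09·0.24 = 0.173596
Posterior = 0.052020 / 0.173596 ≈ 0.300

Now condition on the additional information:
P(fever | ¬influenza) = 0.04×0.91 + 0.53×0.09 = 0.036400 + 0.047700 = 0.084100
The bacterial infection-present share is 0.53×0.09 = 0.047700.
So P(bacterial infection | fever, ¬influenza) = 0.047700/0.084100 ≈ 0.567.
Ruling out influenza raises the posterior on bacterial infection — the flip side of explaining away.

Pr[bacterial infection | fever] ≈ 0.300; Pr[bacterial infection | fever, ¬influenza] ≈ 0.567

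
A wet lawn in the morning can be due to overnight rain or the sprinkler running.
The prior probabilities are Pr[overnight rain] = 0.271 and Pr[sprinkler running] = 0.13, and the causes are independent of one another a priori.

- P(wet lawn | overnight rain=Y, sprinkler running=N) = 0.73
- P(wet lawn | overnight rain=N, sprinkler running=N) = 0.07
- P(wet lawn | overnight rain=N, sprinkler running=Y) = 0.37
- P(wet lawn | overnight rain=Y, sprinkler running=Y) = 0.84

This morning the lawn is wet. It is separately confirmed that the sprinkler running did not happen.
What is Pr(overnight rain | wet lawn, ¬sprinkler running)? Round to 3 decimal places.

Enumerate both values of overnight rain and weight by the priors:
  P(wet lawn | ¬sprinkler running) = 0.07*0.729 + 0.73*0.271
        = 0.051030 + 0.197830 = 0.248860
The terms with overnight rain present sum to 0.197830, so
  P(overnight rain | wet lawn, ¬sprinkler running) = 0.197830 / 0.248860 ≈ 0.795

Pr(overnight rain | wet lawn, ¬sprinkler running) ≈ 0.795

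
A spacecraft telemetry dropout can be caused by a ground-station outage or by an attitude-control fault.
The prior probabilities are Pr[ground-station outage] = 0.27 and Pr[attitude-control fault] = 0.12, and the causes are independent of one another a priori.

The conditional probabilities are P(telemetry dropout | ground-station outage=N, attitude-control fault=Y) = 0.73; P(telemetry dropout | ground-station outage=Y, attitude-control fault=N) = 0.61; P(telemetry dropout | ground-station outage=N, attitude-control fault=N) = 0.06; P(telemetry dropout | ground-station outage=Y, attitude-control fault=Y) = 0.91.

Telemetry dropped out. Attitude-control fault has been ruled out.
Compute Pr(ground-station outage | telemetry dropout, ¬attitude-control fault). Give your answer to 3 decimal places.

Pr(ground-station outage | telemetry dropout, ¬attitude-control fault) ≈ 0.790

Weight on ground-station outage=true, given the evidence: 0.61×0.27 = 0.164700
The normalizing constant is 0.06×0.73 + 0.61×0.27 = 0.208500
Posterior = 0.164700 / 0.208500 ≈ 0.790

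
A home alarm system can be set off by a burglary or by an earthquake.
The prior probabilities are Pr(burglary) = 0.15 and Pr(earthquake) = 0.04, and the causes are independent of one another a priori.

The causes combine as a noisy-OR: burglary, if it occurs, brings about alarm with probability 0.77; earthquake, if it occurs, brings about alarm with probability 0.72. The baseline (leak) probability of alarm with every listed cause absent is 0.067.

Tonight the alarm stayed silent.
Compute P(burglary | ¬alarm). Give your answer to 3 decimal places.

Under noisy-OR, P(alarm | causes) = 1 − (1−0.067)·∏(1−qᵢ) over the active causes.
P(¬alarm) = 0.933×0.85×0.96 + 0.26124×0.85×0.04 + 0.21459×0.15×0.96 + 0.060085×0.15×0.04 = 0.761328 + 0.008882 + 0.030901 + 0.000361 = 0.801472
Restricting to configurations with burglary present: 0.030901 + 0.000361 = 0.031262.
P(burglary | ¬alarm) = 0.031262 / 0.801472 ≈ 0.039

P(burglary | ¬alarm) ≈ 0.039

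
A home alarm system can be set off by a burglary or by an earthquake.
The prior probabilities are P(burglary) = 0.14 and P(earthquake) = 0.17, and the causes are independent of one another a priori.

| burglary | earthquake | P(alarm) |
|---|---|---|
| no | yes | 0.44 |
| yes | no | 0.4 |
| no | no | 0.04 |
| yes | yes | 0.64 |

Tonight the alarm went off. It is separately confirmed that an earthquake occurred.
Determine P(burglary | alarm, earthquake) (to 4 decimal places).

P(burglary | alarm, earthquake) ≈ 0.1915

For the numerator, keep only burglary=true terms: 0.64*0.14 = 0.089600
Denominator P(alarm | earthquake): 0.44*0.86 + 0.64*0.14 = 0.468000
Posterior = 0.089600 / 0.468000 ≈ 0.1915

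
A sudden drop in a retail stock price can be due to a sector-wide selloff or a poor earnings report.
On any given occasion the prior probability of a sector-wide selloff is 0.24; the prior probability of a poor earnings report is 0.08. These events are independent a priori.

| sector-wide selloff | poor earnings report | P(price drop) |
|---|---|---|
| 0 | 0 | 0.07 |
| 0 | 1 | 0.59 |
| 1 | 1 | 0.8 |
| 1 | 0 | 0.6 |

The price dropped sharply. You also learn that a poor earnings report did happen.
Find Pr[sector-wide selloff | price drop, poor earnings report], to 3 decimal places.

Sum P(price drop|·) weighted by the priors over both values of sector-wide selloff:
  P(price drop | poor earnings report) = 0.59×0.76 + 0.8×0.24
        = 0.448400 + 0.192000 = 0.640400
The terms with sector-wide selloff present sum to 0.192000, so
  P(sector-wide selloff | price drop, poor earnings report) = 0.192000 / 0.640400 ≈ 0.300

Pr[sector-wide selloff | price drop, poor earnings report] ≈ 0.300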